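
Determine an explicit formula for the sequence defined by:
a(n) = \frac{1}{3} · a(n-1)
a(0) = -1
Pure geometric recurrence with ratio \frac{1}{3}.
By induction a(n) = a(0) · (\frac{1}{3})^n = - 3^{- n}.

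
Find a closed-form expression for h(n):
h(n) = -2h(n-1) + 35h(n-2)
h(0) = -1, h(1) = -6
Characteristic equation: x² + 2x - 35 = 0, which factors as (x - (-7))(x - (5)) = 0.
Roots r₁ = -7, r₂ = 5 (distinct).
General solution: h(n) = A·(-7)^n + B·(5)^n.
From h(0) = -1: A + B = -1.
From h(1) = -6: -7A + 5B = -6.
Solving: A = \frac{1}{12}, B = - \frac{13}{12}.
So h(n) = \frac{\left(-7\right)^{n}}{12} - \frac{13 \cdot 5^{n}}{12}.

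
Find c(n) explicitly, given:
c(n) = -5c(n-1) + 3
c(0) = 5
First-order linear non-homogeneous.
Homogeneous solution: c_h(n) = A·(-5)^n.
Try constant particular solution c_p = K: K = -5K + 3 ⇒ K = \frac{1}{2}.
General: c(n) = A·(-5)^n + \frac{1}{2}.
Apply c(0) = 5: A + \frac{1}{2} = 5 ⇒ A = \frac{9}{2}.
So c(n) = \frac{9 \left(-5\right)^{n}}{2} + \frac{1}{2}.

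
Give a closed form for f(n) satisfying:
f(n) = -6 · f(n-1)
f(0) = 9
Pure geometric recurrence with ratio -6.
By induction f(n) = f(0) · (-6)^n = 9 \left(-6\right)^{n}.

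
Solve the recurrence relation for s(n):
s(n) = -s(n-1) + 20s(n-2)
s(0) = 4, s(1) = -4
Characteristic equation: x² + x - 20 = 0, which factors as (x - (-5))(x - (4)) = 0.
Roots r₁ = -5, r₂ = 4 (distinct).
General solution: s(n) = A·(-5)^n + B·(4)^n.
From s(0) = 4: A + B = 4.
From s(1) = -4: -5A + 4B = -4.
Solving: A = \frac{20}{9}, B = \frac{16}{9}.
So s(n) = \frac{20 \left(-5\right)^{n}}{9} + \frac{16 \cdot 4^{n}}{9}.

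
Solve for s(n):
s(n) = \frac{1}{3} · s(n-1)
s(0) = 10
Pure geometric recurrence with ratio \frac{1}{3}.
By induction s(n) = s(0) · (\frac{1}{3})^n = 10 \cdot 3^{- n}.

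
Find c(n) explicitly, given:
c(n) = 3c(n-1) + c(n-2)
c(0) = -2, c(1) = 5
Characteristic equation: x² - 3x - 1 = 0.
Discriminant Δ = (3)² + 4·(1) = 13.
Roots r₁,₂ = (3 ± √13)/2, so r₁ = \frac{3}{2} + \frac{\sqrt{13}}{2}, r₂ = \frac{3}{2} - \frac{\sqrt{13}}{2}.
General solution: c(n) = A·r₁^n + B·r₂^n.
From the initial conditions, A + B = -2 and r₁A + r₂B = 5.
Since r₁ - r₂ = √13: A = (5 - (-2)r₂)/√13 = -1 + \frac{8 \sqrt{13}}{13}, and B = -2 - A = - \frac{8 \sqrt{13}}{13} - 1.
So c(n) = \left(-1 + \frac{8 \sqrt{13}}{13}\right)\left(\frac{3}{2} + \frac{\sqrt{13}}{2}\right)^n + \left(- \frac{8 \sqrt{13}}{13} - 1\right)\left(\frac{3}{2} - \frac{\sqrt{13}}{2}\right)^n.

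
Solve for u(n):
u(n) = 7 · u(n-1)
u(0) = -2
Pure geometric recurrence with ratio 7.
By induction u(n) = u(0) · (7)^n = - 2 \cdot 7^{n}.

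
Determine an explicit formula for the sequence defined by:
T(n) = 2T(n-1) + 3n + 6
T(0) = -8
First-order linear with linear forcing.
Homogeneous solution: T_h(n) = A·(2)^n.
Try particular T_p(n) = pn + q. Substituting:
  pn + q = 2(p(n-1) + q) + 3n + 6.
Matching the n-coefficient: p = 2p + 3 ⇒ p = -3.
Matching constants: q = -2p + 2q + 6 ⇒ q = -12.
General: T(n) = A·(2)^n - 3 n - 12.
Apply T(0) = -8: A - 12 = -8 ⇒ A = 4.
So T(n) = 4 \cdot 2^{n} - 3 n - 12.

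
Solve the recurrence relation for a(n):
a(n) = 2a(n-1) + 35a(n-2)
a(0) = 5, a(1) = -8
Characteristic equation: x² - 2x - 35 = 0, which factors as (x - (-5))(x - (7)) = 0.
Roots r₁ = -5, r₂ = 7 (distinct).
General solution: a(n) = A·(-5)^n + B·(7)^n.
From a(0) = 5: A + B = 5.
From a(1) = -8: -5A + 7B = -8.
Solving: A = \frac{43}{12}, B = \frac{17}{12}.
So a(n) = \frac{43 \left(-5\right)^{n}}{12} + \frac{17 \cdot 7^{n}}{12}.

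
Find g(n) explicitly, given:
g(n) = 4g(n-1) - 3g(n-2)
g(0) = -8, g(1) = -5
Characteristic equation: x² - 4x + 3 = 0, which factors as (x - (1))(x - (3)) = 0.
Roots r₁ = 1, r₂ = 3 (distinct).
General solution: g(n) = A·(1)^n + B·(3)^n.
From g(0) = -8: A + B = -8.
From g(1) = -5: A + 3B = -5.
Solving: A = - \frac{19}{2}, B = \frac{3}{2}.
So g(n) = \frac{3 \cdot 3^{n}}{2} - \frac{19}{2}.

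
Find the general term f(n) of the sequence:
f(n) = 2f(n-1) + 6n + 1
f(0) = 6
First-order linear with linear forcing.
Homogeneous solution: f_h(n) = A·(2)^n.
Try particular f_p(n) = pn + q. Substituting:
  pn + q = 2(p(n-1) + q) + 6n + 1.
Matching the n-coefficient: p = 2p + 6 ⇒ p = -6.
Matching constants: q = -2p + 2q + 1 ⇒ q = -13.
General: f(n) = A·(2)^n - 6 n - 13.
Apply f(0) = 6: A - 13 = 6 ⇒ A = 19.
So f(n) = 19 \cdot 2^{n} - 6 n - 13.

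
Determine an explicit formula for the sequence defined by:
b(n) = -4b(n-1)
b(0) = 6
This is a homogeneous first-order recurrence with ratio -4.
By induction b(n) = b(0) · (-4)^n = 6 \left(-4\right)^{n}.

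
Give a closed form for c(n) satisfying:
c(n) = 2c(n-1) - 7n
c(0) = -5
First-order linear with linear forcing.
Homogeneous solution: c_h(n) = A·(2)^n.
Try particular c_p(n) = pn + q. Substituting:
  pn + q = 2(p(n-1) + q) - 7n.
Matching the n-coefficient: p = 2p - 7 ⇒ p = 7.
Matching constants: q = -2p + 2q ⇒ q = 14.
General: c(n) = A·(2)^n + 7 n + 14.
Apply c(0) = -5: A + 14 = -5 ⇒ A = -19.
So c(n) = - 19 \cdot 2^{n} + 7 n + 14.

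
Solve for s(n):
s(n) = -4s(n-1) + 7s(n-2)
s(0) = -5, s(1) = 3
Characteristic equation: x² + 4x - 7 = 0.
Discriminant Δ = (-4)² + 4·(7) = 44.
Roots r₁,₂ = (-4 ± √44)/2, so r₁ = -2 + \sqrt{11}, r₂ = - \sqrt{11} - 2.
General solution: s(n) = A·r₁^n + B·r₂^n.
From the initial conditions, A + B = -5 and r₁A + r₂B = 3.
Since r₁ - r₂ = √44: A = (3 - (-5)r₂)/√44 = - \frac{5}{2} - \frac{7 \sqrt{11}}{22}, and B = -5 - A = - \frac{5}{2} + \frac{7 \sqrt{11}}{22}.
So s(n) = \left(- \frac{5}{2} - \frac{7 \sqrt{11}}{22}\right)\left(-2 + \sqrt{11}\right)^n + \left(- \frac{5}{2} + \frac{7 \sqrt{11}}{22}\right)\left(- \sqrt{11} - 2\right)^n.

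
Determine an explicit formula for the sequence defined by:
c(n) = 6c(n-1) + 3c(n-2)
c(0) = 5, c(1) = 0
Characteristic equation: x² - 6x - 3 = 0.
Discriminant Δ = (6)² + 4·(3) = 48.
Roots r₁,₂ = (6 ± √48)/2, so r₁ = 3 + 2 \sqrt{3}, r₂ = 3 - 2 \sqrt{3}.
General solution: c(n) = A·r₁^n + B·r₂^n.
From the initial conditions, A + B = 5 and r₁A + r₂B = 0.
Since r₁ - r₂ = √48: A = (0 - (5)r₂)/√48 = \frac{5}{2} - \frac{5 \sqrt{3}}{4}, and B = 5 - A = \frac{5 \sqrt{3}}{4} + \frac{5}{2}.
So c(n) = \left(\frac{5}{2} - \frac{5 \sqrt{3}}{4}\right)\left(3 + 2 \sqrt{3}\right)^n + \left(\frac{5 \sqrt{3}}{4} + \frac{5}{2}\right)\left(3 - 2 \sqrt{3}\right)^n.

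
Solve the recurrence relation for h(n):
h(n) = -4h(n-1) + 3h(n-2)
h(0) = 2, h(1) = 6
Characteristic equation: x² + 4x - 3 = 0.
Discriminant Δ = (-4)² + 4·(3) = 28.
Roots r₁,₂ = (-4 ± √28)/2, so r₁ = -2 + \sqrt{7}, r₂ = - \sqrt{7} - 2.
General solution: h(n) = A·r₁^n + B·r₂^n.
From the initial conditions, A + B = 2 and r₁A + r₂B = 6.
Since r₁ - r₂ = √28: A = (6 - (2)r₂)/√28 = 1 + \frac{5 \sqrt{7}}{7}, and B = 2 - A = 1 - \frac{5 \sqrt{7}}{7}.
So h(n) = \left(1 + \frac{5 \sqrt{7}}{7}\right)\left(-2 + \sqrt{7}\right)^n + \left(1 - \frac{5 \sqrt{7}}{7}\right)\left(- \sqrt{7} - 2\right)^n.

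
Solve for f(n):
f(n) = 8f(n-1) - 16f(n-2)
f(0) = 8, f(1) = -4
Characteristic equation: x² - 8x + 16 = 0, which is (x - (4))².
Repeated root r = 4.
General solution: f(n) = (A + Bn)·(4)^n.
From f(0) = 8: A = 8.
From f(1) = -4: (A + B)·(4) = -4 ⇒ B = -9.
So f(n) = \left(8 - 9 n\right) \cdot (4)^n.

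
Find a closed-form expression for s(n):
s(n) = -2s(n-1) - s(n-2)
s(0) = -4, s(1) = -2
Characteristic equation: x² + 2x + 1 = 0, which is (x - (-1))².
Repeated root r = -1.
General solution: s(n) = (A + Bn)·(-1)^n.
From s(0) = -4: A = -4.
From s(1) = -2: (A + B)·(-1) = -2 ⇒ B = 6.
So s(n) = \left(6 n - 4\right) \cdot (-1)^n.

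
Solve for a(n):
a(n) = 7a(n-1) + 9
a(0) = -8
First-order linear non-homogeneous.
Homogeneous solution: a_h(n) = A·(7)^n.
Try constant particular solution a_p = K: K = 7K + 9 ⇒ K = - \frac{3}{2}.
General: a(n) = A·(7)^n - \frac{3}{2}.
Apply a(0) = -8: A - \frac{3}{2} = -8 ⇒ A = - \frac{13}{2}.
So a(n) = - \frac{13 \cdot 7^{n}}{2} - \frac{3}{2}.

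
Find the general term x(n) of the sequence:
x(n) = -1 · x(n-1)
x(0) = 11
Pure geometric recurrence with ratio -1.
By induction x(n) = x(0) · (-1)^n = 11 \left(-1\right)^{n}.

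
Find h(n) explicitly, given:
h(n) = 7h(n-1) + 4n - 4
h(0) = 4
First-order linear with linear forcing.
Homogeneous solution: h_h(n) = A·(7)^n.
Try particular h_p(n) = pn + q. Substituting:
  pn + q = 7(p(n-1) + q) + 4n - 4.
Matching the n-coefficient: p = 7p + 4 ⇒ p = - \frac{2}{3}.
Matching constants: q = -7p + 7q - 4 ⇒ q = - \frac{1}{9}.
General: h(n) = A·(7)^n - \frac{2 n}{3} - \frac{1}{9}.
Apply h(0) = 4: A - \frac{1}{9} = 4 ⇒ A = \frac{37}{9}.
So h(n) = \frac{37 \cdot 7^{n}}{9} - \frac{2 n}{3} - \frac{1}{9}.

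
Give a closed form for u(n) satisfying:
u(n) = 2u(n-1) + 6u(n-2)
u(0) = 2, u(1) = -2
Characteristic equation: x² - 2x - 6 = 0.
Discriminant Δ = (2)² + 4·(6) = 28.
Roots r₁,₂ = (2 ± √28)/2, so r₁ = 1 + \sqrt{7}, r₂ = 1 - \sqrt{7}.
General solution: u(n) = A·r₁^n + B·r₂^n.
From the initial conditions, A + B = 2 and r₁A + r₂B = -2.
Since r₁ - r₂ = √28: A = (-2 - (2)r₂)/√28 = 1 - \frac{2 \sqrt{7}}{7}, and B = 2 - A = \frac{2 \sqrt{7}}{7} + 1.
So u(n) = \left(1 - \frac{2 \sqrt{7}}{7}\right)\left(1 + \sqrt{7}\right)^n + \left(\frac{2 \sqrt{7}}{7} + 1\right)\left(1 - \sqrt{7}\right)^n.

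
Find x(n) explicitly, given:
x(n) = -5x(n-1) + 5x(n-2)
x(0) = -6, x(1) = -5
Characteristic equation: x² + 5x - 5 = 0.
Discriminant Δ = (-5)² + 4·(5) = 45.
Roots r₁,₂ = (-5 ± √45)/2, so r₁ = - \frac{5}{2} + \frac{3 \sqrt{5}}{2}, r₂ = - \frac{3 \sqrt{5}}{2} - \frac{5}{2}.
General solution: x(n) = A·r₁^n + B·r₂^n.
From the initial conditions, A + B = -6 and r₁A + r₂B = -5.
Since r₁ - r₂ = √45: A = (-5 - (-6)r₂)/√45 = -3 - \frac{4 \sqrt{5}}{3}, and B = -6 - A = -3 + \frac{4 \sqrt{5}}{3}.
So x(n) = \left(-3 - \frac{4 \sqrt{5}}{3}\right)\left(- \frac{5}{2} + \frac{3 \sqrt{5}}{2}\right)^n + \left(-3 + \frac{4 \sqrt{5}}{3}\right)\left(- \frac{3 \sqrt{5}}{2} - \frac{5}{2}\right)^n.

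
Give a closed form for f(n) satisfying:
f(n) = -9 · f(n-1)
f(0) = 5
Pure geometric recurrence with ratio -9.
By induction f(n) = f(0) · (-9)^n = 5 \left(-9\right)^{n}.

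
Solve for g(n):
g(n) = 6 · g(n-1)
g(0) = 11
Pure geometric recurrence with ratio 6.
By induction g(n) = g(0) · (6)^n = 11 \cdot 6^{n}.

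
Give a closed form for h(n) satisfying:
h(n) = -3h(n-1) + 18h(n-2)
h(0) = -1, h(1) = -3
Characteristic equation: x² + 3x - 18 = 0, which factors as (x - (-6))(x - (3)) = 0.
Roots r₁ = -6, r₂ = 3 (distinct).
General solution: h(n) = A·(-6)^n + B·(3)^n.
From h(0) = -1: A + B = -1.
From h(1) = -3: -6A + 3B = -3.
Solving: A = 0, B = -1.
So h(n) = - 3^{n}.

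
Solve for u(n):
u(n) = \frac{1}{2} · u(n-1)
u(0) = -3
Pure geometric recurrence with ratio \frac{1}{2}.
By induction u(n) = u(0) · (\frac{1}{2})^n = - 3 \cdot 2^{- n}.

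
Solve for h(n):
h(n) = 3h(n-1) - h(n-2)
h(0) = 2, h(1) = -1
Characteristic equation: x² - 3x + 1 = 0.
Discriminant Δ = (3)² + 4·(-1) = 5.
Roots r₁,₂ = (3 ± √5)/2, so r₁ = \frac{\sqrt{5}}{2} + \frac{3}{2}, r₂ = \frac{3}{2} - \frac{\sqrt{5}}{2}.
General solution: h(n) = A·r₁^n + B·r₂^n.
From the initial conditions, A + B = 2 and r₁A + r₂B = -1.
Since r₁ - r₂ = √5: A = (-1 - (2)r₂)/√5 = 1 - \frac{4 \sqrt{5}}{5}, and B = 2 - A = 1 + \frac{4 \sqrt{5}}{5}.
So h(n) = \left(1 - \frac{4 \sqrt{5}}{5}\right)\left(\frac{\sqrt{5}}{2} + \frac{3}{2}\right)^n + \left(1 + \frac{4 \sqrt{5}}{5}\right)\left(\frac{3}{2} - \frac{\sqrt{5}}{2}\right)^n.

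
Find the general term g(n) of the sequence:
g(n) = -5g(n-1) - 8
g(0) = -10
First-order linear non-homogeneous.
Homogeneous solution: g_h(n) = A·(-5)^n.
Try constant particular solution g_p = K: K = -5K - 8 ⇒ K = - \frac{4}{3}.
General: g(n) = A·(-5)^n - \frac{4}{3}.
Apply g(0) = -10: A - \frac{4}{3} = -10 ⇒ A = - \frac{26}{3}.
So g(n) = - \frac{26 \left(-5\right)^{n}}{3} - \frac{4}{3}.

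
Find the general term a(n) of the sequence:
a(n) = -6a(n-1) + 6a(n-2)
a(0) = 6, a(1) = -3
Characteristic equation: x² + 6x - 6 = 0.
Discriminant Δ = (-6)² + 4·(6) = 60.
Roots r₁,₂ = (-6 ± √60)/2, so r₁ = -3 + \sqrt{15}, r₂ = - \sqrt{15} - 3.
General solution: a(n) = A·r₁^n + B·r₂^n.
From the initial conditions, A + B = 6 and r₁A + r₂B = -3.
Since r₁ - r₂ = √60: A = (-3 - (6)r₂)/√60 = \frac{\sqrt{15}}{2} + 3, and B = 6 - A = 3 - \frac{\sqrt{15}}{2}.
So a(n) = \left(\frac{\sqrt{15}}{2} + 3\right)\left(-3 + \sqrt{15}\right)^n + \left(3 - \frac{\sqrt{15}}{2}\right)\left(- \sqrt{15} - 3\right)^n.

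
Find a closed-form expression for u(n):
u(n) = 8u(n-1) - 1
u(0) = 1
First-order linear non-homogeneous.
Homogeneous solution: u_h(n) = A·(8)^n.
Try constant particular solution u_p = K: K = 8K - 1 ⇒ K = \frac{1}{7}.
General: u(n) = A·(8)^n + \frac{1}{7}.
Apply u(0) = 1: A + \frac{1}{7} = 1 ⇒ A = \frac{6}{7}.
So u(n) = \frac{6 \cdot 8^{n}}{7} + \frac{1}{7}.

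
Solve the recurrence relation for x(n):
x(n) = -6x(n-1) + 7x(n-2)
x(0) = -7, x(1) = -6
Characteristic equation: x² + 6x - 7 = 0, which factors as (x - (1))(x - (-7)) = 0.
Roots r₁ = 1, r₂ = -7 (distinct).
General solution: x(n) = A·(1)^n + B·(-7)^n.
From x(0) = -7: A + B = -7.
From x(1) = -6: A - 7B = -6.
Solving: A = - \frac{55}{8}, B = - \frac{1}{8}.
So x(n) = - \frac{\left(-7\right)^{n}}{8} - \frac{55}{8}.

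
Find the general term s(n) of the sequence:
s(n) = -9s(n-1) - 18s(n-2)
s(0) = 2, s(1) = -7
Characteristic equation: x² + 9x + 18 = 0, which factors as (x - (-6))(x - (-3)) = 0.
Roots r₁ = -6, r₂ = -3 (distinct).
General solution: s(n) = A·(-6)^n + B·(-3)^n.
From s(0) = 2: A + B = 2.
From s(1) = -7: -6A - 3B = -7.
Solving: A = \frac{1}{3}, B = \frac{5}{3}.
So s(n) = \frac{5 \left(-3\right)^{n}}{3} + \frac{\left(-6\right)^{n}}{3}.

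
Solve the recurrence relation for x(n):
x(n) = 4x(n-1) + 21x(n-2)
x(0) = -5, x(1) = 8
Characteristic equation: x² - 4x - 21 = 0, which factors as (x - (-3))(x - (7)) = 0.
Roots r₁ = -3, r₂ = 7 (distinct).
General solution: x(n) = A·(-3)^n + B·(7)^n.
From x(0) = -5: A + B = -5.
From x(1) = 8: -3A + 7B = 8.
Solving: A = - \frac{43}{10}, B = - \frac{7}{10}.
So x(n) = - \frac{43 \left(-3\right)^{n}}{10} - \frac{7 \cdot 7^{n}}{10}.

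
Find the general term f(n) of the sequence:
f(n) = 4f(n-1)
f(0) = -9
This is a homogeneous first-order recurrence with ratio 4.
By induction f(n) = f(0) · (4)^n = - 9 \cdot 4^{n}.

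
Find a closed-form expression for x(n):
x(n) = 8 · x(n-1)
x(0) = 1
Pure geometric recurrence with ratio 8.
By induction x(n) = x(0) · (8)^n = 8^{n}.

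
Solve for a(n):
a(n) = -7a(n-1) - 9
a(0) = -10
First-order linear non-homogeneous.
Homogeneous solution: a_h(n) = A·(-7)^n.
Try constant particular solution a_p = K: K = -7K - 9 ⇒ K = - \frac{9}{8}.
General: a(n) = A·(-7)^n - \frac{9}{8}.
Apply a(0) = -10: A - \frac{9}{8} = -10 ⇒ A = - \frac{71}{8}.
So a(n) = - \frac{71 \left(-7\right)^{n}}{8} - \frac{9}{8}.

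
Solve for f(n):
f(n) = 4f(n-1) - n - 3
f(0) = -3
First-order linear with linear forcing.
Homogeneous solution: f_h(n) = A·(4)^n.
Try particular f_p(n) = pn + q. Substituting:
  pn + q = 4(p(n-1) + q) - n - 3.
Matching the n-coefficient: p = 4p - 1 ⇒ p = \frac{1}{3}.
Matching constants: q = -4p + 4q - 3 ⇒ q = \frac{13}{9}.
General: f(n) = A·(4)^n + \frac{n}{3} + \frac{13}{9}.
Apply f(0) = -3: A + \frac{13}{9} = -3 ⇒ A = - \frac{40}{9}.
So f(n) = - \frac{40 \cdot 4^{n}}{9} + \frac{n}{3} + \frac{13}{9}.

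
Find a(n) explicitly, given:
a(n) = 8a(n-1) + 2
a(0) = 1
First-order linear non-homogeneous.
Homogeneous solution: a_h(n) = A·(8)^n.
Try constant particular solution a_p = K: K = 8K + 2 ⇒ K = - \frac{2}{7}.
General: a(n) = A·(8)^n - \frac{2}{7}.
Apply a(0) = 1: A - \frac{2}{7} = 1 ⇒ A = \frac{9}{7}.
So a(n) = \frac{9 \cdot 8^{n}}{7} - \frac{2}{7}.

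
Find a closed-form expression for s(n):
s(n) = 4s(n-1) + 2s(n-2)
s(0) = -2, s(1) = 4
Characteristic equation: x² - 4x - 2 = 0.
Discriminant Δ = (4)² + 4·(2) = 24.
Roots r₁,₂ = (4 ± √24)/2, so r₁ = 2 + \sqrt{6}, r₂ = 2 - \sqrt{6}.
General solution: s(n) = A·r₁^n + B·r₂^n.
From the initial conditions, A + B = -2 and r₁A + r₂B = 4.
Since r₁ - r₂ = √24: A = (4 - (-2)r₂)/√24 = -1 + \frac{2 \sqrt{6}}{3}, and B = -2 - A = - \frac{2 \sqrt{6}}{3} - 1.
So s(n) = \left(-1 + \frac{2 \sqrt{6}}{3}\right)\left(2 + \sqrt{6}\right)^n + \left(- \frac{2 \sqrt{6}}{3} - 1\right)\left(2 - \sqrt{6}\right)^n.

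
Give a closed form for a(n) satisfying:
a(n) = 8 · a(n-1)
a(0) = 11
Pure geometric recurrence with ratio 8.
By induction a(n) = a(0) · (8)^n = 11 \cdot 8^{n}.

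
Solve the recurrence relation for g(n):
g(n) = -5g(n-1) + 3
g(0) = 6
First-order linear non-homogeneous.
Homogeneous solution: g_h(n) = A·(-5)^n.
Try constant particular solution g_p = K: K = -5K + 3 ⇒ K = \frac{1}{2}.
General: g(n) = A·(-5)^n + \frac{1}{2}.
Apply g(0) = 6: A + \frac{1}{2} = 6 ⇒ A = \frac{11}{2}.
So g(n) = \frac{11 \left(-5\right)^{n}}{2} + \frac{1}{2}.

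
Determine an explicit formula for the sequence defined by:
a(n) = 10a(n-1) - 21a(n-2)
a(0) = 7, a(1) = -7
Characteristic equation: x² - 10x + 21 = 0, which factors as (x - (7))(x - (3)) = 0.
Roots r₁ = 7, r₂ = 3 (distinct).
General solution: a(n) = A·(7)^n + B·(3)^n.
From a(0) = 7: A + B = 7.
From a(1) = -7: 7A + 3B = -7.
Solving: A = -7, B = 14.
So a(n) = 14 \cdot 3^{n} - 7 \cdot 7^{n}.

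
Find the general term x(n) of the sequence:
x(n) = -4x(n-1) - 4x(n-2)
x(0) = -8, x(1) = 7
Characteristic equation: x² + 4x + 4 = 0, which is (x - (-2))².
Repeated root r = -2.
General solution: x(n) = (A + Bn)·(-2)^n.
From x(0) = -8: A = -8.
From x(1) = 7: (A + B)·(-2) = 7 ⇒ B = \frac{9}{2}.
So x(n) = \left(\frac{9 n}{2} - 8\right) \cdot (-2)^n.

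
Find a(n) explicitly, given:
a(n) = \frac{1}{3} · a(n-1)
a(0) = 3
Pure geometric recurrence with ratio \frac{1}{3}.
By induction a(n) = a(0) · (\frac{1}{3})^n = 3 \cdot 3^{- n}.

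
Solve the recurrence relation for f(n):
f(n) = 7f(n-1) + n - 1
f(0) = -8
First-order linear with linear forcing.
Homogeneous solution: f_h(n) = A·(7)^n.
Try particular f_p(n) = pn + q. Substituting:
  pn + q = 7(p(n-1) + q) + n - 1.
Matching the n-coefficient: p = 7p + 1 ⇒ p = - \frac{1}{6}.
Matching constants: q = -7p + 7q - 1 ⇒ q = - \frac{1}{36}.
General: f(n) = A·(7)^n - \frac{n}{6} - \frac{1}{36}.
Apply f(0) = -8: A - \frac{1}{36} = -8 ⇒ A = - \frac{287}{36}.
So f(n) = - \frac{287 \cdot 7^{n}}{36} - \frac{n}{6} - \frac{1}{36}.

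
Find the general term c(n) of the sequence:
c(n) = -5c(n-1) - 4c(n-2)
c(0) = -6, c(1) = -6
Characteristic equation: x² + 5x + 4 = 0, which factors as (x - (-4))(x - (-1)) = 0.
Roots r₁ = -4, r₂ = -1 (distinct).
General solution: c(n) = A·(-4)^n + B·(-1)^n.
From c(0) = -6: A + B = -6.
From c(1) = -6: -4A - B = -6.
Solving: A = 4, B = -10.
So c(n) = - 10 \left(-1\right)^{n} + 4 \left(-4\right)^{n}.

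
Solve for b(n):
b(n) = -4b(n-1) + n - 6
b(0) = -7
First-order linear with linear forcing.
Homogeneous solution: b_h(n) = A·(-4)^n.
Try particular b_p(n) = pn + q. Substituting:
  pn + q = -4(p(n-1) + q) + n - 6.
Matching the n-coefficient: p = -4p + 1 ⇒ p = \frac{1}{5}.
Matching constants: q = 4p - 4q - 6 ⇒ q = - \frac{26}{25}.
General: b(n) = A·(-4)^n + \frac{n}{5} - \frac{26}{25}.
Apply b(0) = -7: A - \frac{26}{25} = -7 ⇒ A = - \frac{149}{25}.
So b(n) = - \frac{149 \left(-4\right)^{n}}{25} + \frac{n}{5} - \frac{26}{25}.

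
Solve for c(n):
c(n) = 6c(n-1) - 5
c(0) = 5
First-order linear non-homogeneous.
Homogeneous solution: c_h(n) = A·(6)^n.
Try constant particular solution c_p = K: K = 6K - 5 ⇒ K = 1.
General: c(n) = A·(6)^n + 1.
Apply c(0) = 5: A + 1 = 5 ⇒ A = 4.
So c(n) = 4 \cdot 6^{n} + 1.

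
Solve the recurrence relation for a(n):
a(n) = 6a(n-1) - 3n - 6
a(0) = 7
First-order linear with linear forcing.
Homogeneous solution: a_h(n) = A·(6)^n.
Try particular a_p(n) = pn + q. Substituting:
  pn + q = 6(p(n-1) + q) - 3n - 6.
Matching the n-coefficient: p = 6p - 3 ⇒ p = \frac{3}{5}.
Matching constants: q = -6p + 6q - 6 ⇒ q = \frac{48}{25}.
General: a(n) = A·(6)^n + \frac{3 n}{5} + \frac{48}{25}.
Apply a(0) = 7: A + \frac{48}{25} = 7 ⇒ A = \frac{127}{25}.
So a(n) = \frac{127 \cdot 6^{n}}{25} + \frac{3 n}{5} + \frac{48}{25}.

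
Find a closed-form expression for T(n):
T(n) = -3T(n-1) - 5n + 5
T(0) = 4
First-order linear with linear forcing.
Homogeneous solution: T_h(n) = A·(-3)^n.
Try particular T_p(n) = pn + q. Substituting:
  pn + q = -3(p(n-1) + q) - 5n + 5.
Matching the n-coefficient: p = -3p - 5 ⇒ p = - \frac{5}{4}.
Matching constants: q = 3p - 3q + 5 ⇒ q = \frac{5}{16}.
General: T(n) = A·(-3)^n - \frac{5 n}{4} + \frac{5}{16}.
Apply T(0) = 4: A + \frac{5}{16} = 4 ⇒ A = \frac{59}{16}.
So T(n) = \frac{59 \left(-3\right)^{n}}{16} - \frac{5 n}{4} + \frac{5}{16}.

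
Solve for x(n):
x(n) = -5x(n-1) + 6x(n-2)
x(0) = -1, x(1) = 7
Characteristic equation: x² + 5x - 6 = 0, which factors as (x - (1))(x - (-6)) = 0.
Roots r₁ = 1, r₂ = -6 (distinct).
General solution: x(n) = A·(1)^n + B·(-6)^n.
From x(0) = -1: A + B = -1.
From x(1) = 7: A - 6B = 7.
Solving: A = \frac{1}{7}, B = - \frac{8}{7}.
So x(n) = \frac{1}{7} - \frac{8 \left(-6\right)^{n}}{7}.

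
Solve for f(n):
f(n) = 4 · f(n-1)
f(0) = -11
Pure geometric recurrence with ratio 4.
By induction f(n) = f(0) · (4)^n = - 11 \cdot 4^{n}.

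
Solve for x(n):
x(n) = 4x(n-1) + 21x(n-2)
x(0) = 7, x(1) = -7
Characteristic equation: x² - 4x - 21 = 0, which factors as (x - (7))(x - (-3)) = 0.
Roots r₁ = 7, r₂ = -3 (distinct).
General solution: x(n) = A·(7)^n + B·(-3)^n.
From x(0) = 7: A + B = 7.
From x(1) = -7: 7A - 3B = -7.
Solving: A = \frac{7}{5}, B = \frac{28}{5}.
So x(n) = \frac{28 \left(-3\right)^{n}}{5} + \frac{7 \cdot 7^{n}}{5}.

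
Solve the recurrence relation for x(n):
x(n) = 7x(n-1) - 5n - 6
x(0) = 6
First-order linear with linear forcing.
Homogeneous solution: x_h(n) = A·(7)^n.
Try particular x_p(n) = pn + q. Substituting:
  pn + q = 7(p(n-1) + q) - 5n - 6.
Matching the n-coefficient: p = 7p - 5 ⇒ p = \frac{5}{6}.
Matching constants: q = -7p + 7q - 6 ⇒ q = \frac{71}{36}.
General: x(n) = A·(7)^n + \frac{5 n}{6} + \frac{71}{36}.
Apply x(0) = 6: A + \frac{71}{36} = 6 ⇒ A = \frac{145}{36}.
So x(n) = \frac{145 \cdot 7^{n}}{36} + \frac{5 n}{6} + \frac{71}{36}.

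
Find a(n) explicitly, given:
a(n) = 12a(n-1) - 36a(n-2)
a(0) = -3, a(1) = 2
Characteristic equation: x² - 12x + 36 = 0, which is (x - (6))².
Repeated root r = 6.
General solution: a(n) = (A + Bn)·(6)^n.
From a(0) = -3: A = -3.
From a(1) = 2: (A + B)·(6) = 2 ⇒ B = \frac{10}{3}.
So a(n) = \left(\frac{10 n}{3} - 3\right) \cdot (6)^n.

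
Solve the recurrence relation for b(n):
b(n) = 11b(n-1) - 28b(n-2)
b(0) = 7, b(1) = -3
Characteristic equation: x² - 11x + 28 = 0, which factors as (x - (7))(x - (4)) = 0.
Roots r₁ = 7, r₂ = 4 (distinct).
General solution: b(n) = A·(7)^n + B·(4)^n.
From b(0) = 7: A + B = 7.
From b(1) = -3: 7A + 4B = -3.
Solving: A = - \frac{31}{3}, B = \frac{52}{3}.
So b(n) = \frac{52 \cdot 4^{n}}{3} - \frac{31 \cdot 7^{n}}{3}.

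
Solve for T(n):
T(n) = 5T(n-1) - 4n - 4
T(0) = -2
First-order linear with linear forcing.
Homogeneous solution: T_h(n) = A·(5)^n.
Try particular T_p(n) = pn + q. Substituting:
  pn + q = 5(p(n-1) + q) - 4n - 4.
Matching the n-coefficient: p = 5p - 4 ⇒ p = 1.
Matching constants: q = -5p + 5q - 4 ⇒ q = \frac{9}{4}.
General: T(n) = A·(5)^n + n + \frac{9}{4}.
Apply T(0) = -2: A + \frac{9}{4} = -2 ⇒ A = - \frac{17}{4}.
So T(n) = - \frac{17 \cdot 5^{n}}{4} + n + \frac{9}{4}.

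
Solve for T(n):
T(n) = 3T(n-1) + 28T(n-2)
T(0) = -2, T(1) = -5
Characteristic equation: x² - 3x - 28 = 0, which factors as (x - (7))(x - (-4)) = 0.
Roots r₁ = 7, r₂ = -4 (distinct).
General solution: T(n) = A·(7)^n + B·(-4)^n.
From T(0) = -2: A + B = -2.
From T(1) = -5: 7A - 4B = -5.
Solving: A = - \frac{13}{11}, B = - \frac{9}{11}.
So T(n) = - \frac{9 \left(-4\right)^{n}}{11} - \frac{13 \cdot 7^{n}}{11}.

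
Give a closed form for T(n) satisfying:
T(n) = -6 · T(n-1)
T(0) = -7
Pure geometric recurrence with ratio -6.
By induction T(n) = T(0) · (-6)^n = - 7 \left(-6\right)^{n}.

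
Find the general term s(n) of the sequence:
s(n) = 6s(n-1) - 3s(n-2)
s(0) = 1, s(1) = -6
Characteristic equation: x² - 6x + 3 = 0.
Discriminant Δ = (6)² + 4·(-3) = 24.
Roots r₁,₂ = (6 ± √24)/2, so r₁ = \sqrt{6} + 3, r₂ = 3 - \sqrt{6}.
General solution: s(n) = A·r₁^n + B·r₂^n.
From the initial conditions, A + B = 1 and r₁A + r₂B = -6.
Since r₁ - r₂ = √24: A = (-6 - (1)r₂)/√24 = \frac{1}{2} - \frac{3 \sqrt{6}}{4}, and B = 1 - A = \frac{1}{2} + \frac{3 \sqrt{6}}{4}.
So s(n) = \left(\frac{1}{2} - \frac{3 \sqrt{6}}{4}\right)\left(\sqrt{6} + 3\right)^n + \left(\frac{1}{2} + \frac{3 \sqrt{6}}{4}\right)\left(3 - \sqrt{6}\right)^n.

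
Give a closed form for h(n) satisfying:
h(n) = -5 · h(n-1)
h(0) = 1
Pure geometric recurrence with ratio -5.
By induction h(n) = h(0) · (-5)^n = \left(-5\right)^{n}.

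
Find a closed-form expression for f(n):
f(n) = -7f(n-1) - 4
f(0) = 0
First-order linear non-homogeneous.
Homogeneous solution: f_h(n) = A·(-7)^n.
Try constant particular solution f_p = K: K = -7K - 4 ⇒ K = - \frac{1}{2}.
General: f(n) = A·(-7)^n - \frac{1}{2}.
Apply f(0) = 0: A - \frac{1}{2} = 0 ⇒ A = \frac{1}{2}.
So f(n) = \frac{\left(-7\right)^{n}}{2} - \frac{1}{2}.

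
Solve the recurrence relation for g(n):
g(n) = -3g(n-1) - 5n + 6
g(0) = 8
First-order linear with linear forcing.
Homogeneous solution: g_h(n) = A·(-3)^n.
Try particular g_p(n) = pn + q. Substituting:
  pn + q = -3(p(n-1) + q) - 5n + 6.
Matching the n-coefficient: p = -3p - 5 ⇒ p = - \frac{5}{4}.
Matching constants: q = 3p - 3q + 6 ⇒ q = \frac{9}{16}.
General: g(n) = A·(-3)^n - \frac{5 n}{4} + \frac{9}{16}.
Apply g(0) = 8: A + \frac{9}{16} = 8 ⇒ A = \frac{119}{16}.
So g(n) = \frac{119 \left(-3\right)^{n}}{16} - \frac{5 n}{4} + \frac{9}{16}.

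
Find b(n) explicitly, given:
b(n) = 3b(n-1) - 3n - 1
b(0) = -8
First-order linear with linear forcing.
Homogeneous solution: b_h(n) = A·(3)^n.
Try particular b_p(n) = pn + q. Substituting:
  pn + q = 3(p(n-1) + q) - 3n - 1.
Matching the n-coefficient: p = 3p - 3 ⇒ p = \frac{3}{2}.
Matching constants: q = -3p + 3q - 1 ⇒ q = \frac{11}{4}.
General: b(n) = A·(3)^n + \frac{3 n}{2} + \frac{11}{4}.
Apply b(0) = -8: A + \frac{11}{4} = -8 ⇒ A = - \frac{43}{4}.
So b(n) = - \frac{43 \cdot 3^{n}}{4} + \frac{3 n}{2} + \frac{11}{4}.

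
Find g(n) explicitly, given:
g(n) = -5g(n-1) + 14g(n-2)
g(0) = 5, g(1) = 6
Characteristic equation: x² + 5x - 14 = 0, which factors as (x - (-7))(x - (2)) = 0.
Roots r₁ = -7, r₂ = 2 (distinct).
General solution: g(n) = A·(-7)^n + B·(2)^n.
From g(0) = 5: A + B = 5.
From g(1) = 6: -7A + 2B = 6.
Solving: A = \frac{4}{9}, B = \frac{41}{9}.
So g(n) = \frac{4 \left(-7\right)^{n}}{9} + \frac{41 \cdot 2^{n}}{9}.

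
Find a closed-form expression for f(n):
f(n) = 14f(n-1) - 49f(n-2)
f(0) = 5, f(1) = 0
Characteristic equation: x² - 14x + 49 = 0, which is (x - (7))².
Repeated root r = 7.
General solution: f(n) = (A + Bn)·(7)^n.
From f(0) = 5: A = 5.
From f(1) = 0: (A + B)·(7) = 0 ⇒ B = -5.
So f(n) = \left(5 - 5 n\right) \cdot (7)^n.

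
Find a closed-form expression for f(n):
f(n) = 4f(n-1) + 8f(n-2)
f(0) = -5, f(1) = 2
Characteristic equation: x² - 4x - 8 = 0.
Discriminant Δ = (4)² + 4·(8) = 48.
Roots r₁,₂ = (4 ± √48)/2, so r₁ = 2 + 2 \sqrt{3}, r₂ = 2 - 2 \sqrt{3}.
General solution: f(n) = A·r₁^n + B·r₂^n.
From the initial conditions, A + B = -5 and r₁A + r₂B = 2.
Since r₁ - r₂ = √48: A = (2 - (-5)r₂)/√48 = - \frac{5}{2} + \sqrt{3}, and B = -5 - A = - \frac{5}{2} - \sqrt{3}.
So f(n) = \left(- \frac{5}{2} + \sqrt{3}\right)\left(2 + 2 \sqrt{3}\right)^n + \left(- \frac{5}{2} - \sqrt{3}\right)\left(2 - 2 \sqrt{3}\right)^n.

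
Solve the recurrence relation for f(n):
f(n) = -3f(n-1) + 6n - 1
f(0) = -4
First-order linear with linear forcing.
Homogeneous solution: f_h(n) = A·(-3)^n.
Try particular f_p(n) = pn + q. Substituting:
  pn + q = -3(p(n-1) + q) + 6n - 1.
Matching the n-coefficient: p = -3p + 6 ⇒ p = \frac{3}{2}.
Matching constants: q = 3p - 3q - 1 ⇒ q = \frac{7}{8}.
General: f(n) = A·(-3)^n + \frac{3 n}{2} + \frac{7}{8}.
Apply f(0) = -4: A + \frac{7}{8} = -4 ⇒ A = - \frac{39}{8}.
So f(n) = - \frac{39 \left(-3\right)^{n}}{8} + \frac{3 n}{2} + \frac{7}{8}.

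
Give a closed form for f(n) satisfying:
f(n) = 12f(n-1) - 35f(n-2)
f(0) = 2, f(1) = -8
Characteristic equation: x² - 12x + 35 = 0, which factors as (x - (7))(x - (5)) = 0.
Roots r₁ = 7, r₂ = 5 (distinct).
General solution: f(n) = A·(7)^n + B·(5)^n.
From f(0) = 2: A + B = 2.
From f(1) = -8: 7A + 5B = -8.
Solving: A = -9, B = 11.
So f(n) = 11 \cdot 5^{n} - 9 \cdot 7^{n}.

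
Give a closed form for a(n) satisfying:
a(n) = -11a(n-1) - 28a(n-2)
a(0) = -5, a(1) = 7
Characteristic equation: x² + 11x + 28 = 0, which factors as (x - (-4))(x - (-7)) = 0.
Roots r₁ = -4, r₂ = -7 (distinct).
General solution: a(n) = A·(-4)^n + B·(-7)^n.
From a(0) = -5: A + B = -5.
From a(1) = 7: -4A - 7B = 7.
Solving: A = - \frac{28}{3}, B = \frac{13}{3}.
So a(n) = - \frac{28 \left(-4\right)^{n}}{3} + \frac{13 \left(-7\right)^{n}}{3}.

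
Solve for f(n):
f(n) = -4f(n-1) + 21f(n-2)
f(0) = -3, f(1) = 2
Characteristic equation: x² + 4x - 21 = 0, which factors as (x - (-7))(x - (3)) = 0.
Roots r₁ = -7, r₂ = 3 (distinct).
General solution: f(n) = A·(-7)^n + B·(3)^n.
From f(0) = -3: A + B = -3.
From f(1) = 2: -7A + 3B = 2.
Solving: A = - \frac{11}{10}, B = - \frac{19}{10}.
So f(n) = - \frac{11 \left(-7\right)^{n}}{10} - \frac{19 \cdot 3^{n}}{10}.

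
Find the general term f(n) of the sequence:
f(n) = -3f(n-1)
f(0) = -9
This is a homogeneous first-order recurrence with ratio -3.
By induction f(n) = f(0) · (-3)^n = - 9 \left(-3\right)^{n}.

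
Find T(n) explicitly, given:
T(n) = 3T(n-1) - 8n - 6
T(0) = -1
First-order linear with linear forcing.
Homogeneous solution: T_h(n) = A·(3)^n.
Try particular T_p(n) = pn + q. Substituting:
  pn + q = 3(p(n-1) + q) - 8n - 6.
Matching the n-coefficient: p = 3p - 8 ⇒ p = 4.
Matching constants: q = -3p + 3q - 6 ⇒ q = 9.
General: T(n) = A·(3)^n + 4 n + 9.
Apply T(0) = -1: A + 9 = -1 ⇒ A = -10.
So T(n) = - 10 \cdot 3^{n} + 4 n + 9.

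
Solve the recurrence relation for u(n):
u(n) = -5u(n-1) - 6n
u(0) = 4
First-order linear with linear forcing.
Homogeneous solution: u_h(n) = A·(-5)^n.
Try particular u_p(n) = pn + q. Substituting:
  pn + q = -5(p(n-1) + q) - 6n.
Matching the n-coefficient: p = -5p - 6 ⇒ p = -1.
Matching constants: q = 5p - 5q ⇒ q = - \frac{5}{6}.
General: u(n) = A·(-5)^n - n - \frac{5}{6}.
Apply u(0) = 4: A - \frac{5}{6} = 4 ⇒ A = \frac{29}{6}.
So u(n) = \frac{29 \left(-5\right)^{n}}{6} - n - \frac{5}{6}.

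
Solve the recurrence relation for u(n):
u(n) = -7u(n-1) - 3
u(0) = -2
First-order linear non-homogeneous.
Homogeneous solution: u_h(n) = A·(-7)^n.
Try constant particular solution u_p = K: K = -7K - 3 ⇒ K = - \frac{3}{8}.
General: u(n) = A·(-7)^n - \frac{3}{8}.
Apply u(0) = -2: A - \frac{3}{8} = -2 ⇒ A = - \frac{13}{8}.
So u(n) = - \frac{13 \left(-7\right)^{n}}{8} - \frac{3}{8}.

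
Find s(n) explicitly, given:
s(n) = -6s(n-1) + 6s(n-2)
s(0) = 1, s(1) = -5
Characteristic equation: x² + 6x - 6 = 0.
Discriminant Δ = (-6)² + 4·(6) = 60.
Roots r₁,₂ = (-6 ± √60)/2, so r₁ = -3 + \sqrt{15}, r₂ = - \sqrt{15} - 3.
General solution: s(n) = A·r₁^n + B·r₂^n.
From the initial conditions, A + B = 1 and r₁A + r₂B = -5.
Since r₁ - r₂ = √60: A = (-5 - (1)r₂)/√60 = \frac{1}{2} - \frac{\sqrt{15}}{15}, and B = 1 - A = \frac{\sqrt{15}}{15} + \frac{1}{2}.
So s(n) = \left(\frac{1}{2} - \frac{\sqrt{15}}{15}\right)\left(-3 + \sqrt{15}\right)^n + \left(\frac{\sqrt{15}}{15} + \frac{1}{2}\right)\left(- \sqrt{15} - 3\right)^n.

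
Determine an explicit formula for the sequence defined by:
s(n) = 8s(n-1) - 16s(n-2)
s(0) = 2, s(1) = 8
Characteristic equation: x² - 8x + 16 = 0, which is (x - (4))².
Repeated root r = 4.
General solution: s(n) = (A + Bn)·(4)^n.
From s(0) = 2: A = 2.
From s(1) = 8: (A + B)·(4) = 8 ⇒ B = 0.
So s(n) = \left(2\right) \cdot (4)^n.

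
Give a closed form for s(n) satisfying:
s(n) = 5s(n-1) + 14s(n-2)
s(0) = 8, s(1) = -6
Characteristic equation: x² - 5x - 14 = 0, which factors as (x - (-2))(x - (7)) = 0.
Roots r₁ = -2, r₂ = 7 (distinct).
General solution: s(n) = A·(-2)^n + B·(7)^n.
From s(0) = 8: A + B = 8.
From s(1) = -6: -2A + 7B = -6.
Solving: A = \frac{62}{9}, B = \frac{10}{9}.
So s(n) = \frac{62 \left(-2\right)^{n}}{9} + \frac{10 \cdot 7^{n}}{9}.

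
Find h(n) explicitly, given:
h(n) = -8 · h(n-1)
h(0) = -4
Pure geometric recurrence with ratio -8.
By induction h(n) = h(0) · (-8)^n = - 4 \left(-8\right)^{n}.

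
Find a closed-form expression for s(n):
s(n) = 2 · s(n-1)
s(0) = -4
Pure geometric recurrence with ratio 2.
By induction s(n) = s(0) · (2)^n = - 4 \cdot 2^{n}.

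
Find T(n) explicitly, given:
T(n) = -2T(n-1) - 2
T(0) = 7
First-order linear non-homogeneous.
Homogeneous solution: T_h(n) = A·(-2)^n.
Try constant particular solution T_p = K: K = -2K - 2 ⇒ K = - \frac{2}{3}.
General: T(n) = A·(-2)^n - \frac{2}{3}.
Apply T(0) = 7: A - \frac{2}{3} = 7 ⇒ A = \frac{23}{3}.
So T(n) = \frac{23 \left(-2\right)^{n}}{3} - \frac{2}{3}.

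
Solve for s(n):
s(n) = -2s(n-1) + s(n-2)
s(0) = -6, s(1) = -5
Characteristic equation: x² + 2x - 1 = 0.
Discriminant Δ = (-2)² + 4·(1) = 8.
Roots r₁,₂ = (-2 ± √8)/2, so r₁ = -1 + \sqrt{2}, r₂ = - \sqrt{2} - 1.
General solution: s(n) = A·r₁^n + B·r₂^n.
From the initial conditions, A + B = -6 and r₁A + r₂B = -5.
Since r₁ - r₂ = √8: A = (-5 - (-6)r₂)/√8 = - \frac{11 \sqrt{2}}{4} - 3, and B = -6 - A = -3 + \frac{11 \sqrt{2}}{4}.
So s(n) = \left(- \frac{11 \sqrt{2}}{4} - 3\right)\left(-1 + \sqrt{2}\right)^n + \left(-3 + \frac{11 \sqrt{2}}{4}\right)\left(- \sqrt{2} - 1\right)^n.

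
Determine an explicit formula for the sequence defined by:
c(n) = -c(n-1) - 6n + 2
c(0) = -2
First-order linear with linear forcing.
Homogeneous solution: c_h(n) = A·(-1)^n.
Try particular c_p(n) = pn + q. Substituting:
  pn + q = -(p(n-1) + q) - 6n + 2.
Matching the n-coefficient: p = -p - 6 ⇒ p = -3.
Matching constants: q = p - q + 2 ⇒ q = - \frac{1}{2}.
General: c(n) = A·(-1)^n - 3 n - \frac{1}{2}.
Apply c(0) = -2: A - \frac{1}{2} = -2 ⇒ A = - \frac{3}{2}.
So c(n) = - \frac{3 \left(-1\right)^{n}}{2} - 3 n - \frac{1}{2}.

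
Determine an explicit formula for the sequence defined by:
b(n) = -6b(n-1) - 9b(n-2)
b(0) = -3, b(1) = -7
Characteristic equation: x² + 6x + 9 = 0, which is (x - (-3))².
Repeated root r = -3.
General solution: b(n) = (A + Bn)·(-3)^n.
From b(0) = -3: A = -3.
From b(1) = -7: (A + B)·(-3) = -7 ⇒ B = \frac{16}{3}.
So b(n) = \left(\frac{16 n}{3} - 3\right) \cdot (-3)^n.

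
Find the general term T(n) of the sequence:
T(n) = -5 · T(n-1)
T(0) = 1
Pure geometric recurrence with ratio -5.
By induction T(n) = T(0) · (-5)^n = \left(-5\right)^{n}.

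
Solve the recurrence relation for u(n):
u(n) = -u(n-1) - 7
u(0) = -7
First-order linear non-homogeneous.
Homogeneous solution: u_h(n) = A·(-1)^n.
Try constant particular solution u_p = K: K = -K - 7 ⇒ K = - \frac{7}{2}.
General: u(n) = A·(-1)^n - \frac{7}{2}.
Apply u(0) = -7: A - \frac{7}{2} = -7 ⇒ A = - \frac{7}{2}.
So u(n) = - \frac{7 \left(-1\right)^{n}}{2} - \frac{7}{2}.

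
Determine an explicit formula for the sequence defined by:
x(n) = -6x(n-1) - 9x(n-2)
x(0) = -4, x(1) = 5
Characteristic equation: x² + 6x + 9 = 0, which is (x - (-3))².
Repeated root r = -3.
General solution: x(n) = (A + Bn)·(-3)^n.
From x(0) = -4: A = -4.
From x(1) = 5: (A + B)·(-3) = 5 ⇒ B = \frac{7}{3}.
So x(n) = \left(\frac{7 n}{3} - 4\right) \cdot (-3)^n.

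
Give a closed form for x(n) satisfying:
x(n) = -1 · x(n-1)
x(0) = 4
Pure geometric recurrence with ratio -1.
By induction x(n) = x(0) · (-1)^n = 4 \left(-1\right)^{n}.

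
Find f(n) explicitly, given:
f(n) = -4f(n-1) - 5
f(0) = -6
First-order linear non-homogeneous.
Homogeneous solution: f_h(n) = A·(-4)^n.
Try constant particular solution f_p = K: K = -4K - 5 ⇒ K = -1.
General: f(n) = A·(-4)^n - 1.
Apply f(0) = -6: A - 1 = -6 ⇒ A = -5.
So f(n) = - 5 \left(-4\right)^{n} - 1.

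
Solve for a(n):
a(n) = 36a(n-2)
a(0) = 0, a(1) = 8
Characteristic equation: x² - 36 = 0, which factors as (x - (6))(x - (-6)) = 0.
Roots r₁ = 6, r₂ = -6 (distinct).
General solution: a(n) = A·(6)^n + B·(-6)^n.
From a(0) = 0: A + B = 0.
From a(1) = 8: 6A - 6B = 8.
Solving: A = \frac{2}{3}, B = - \frac{2}{3}.
So a(n) = - \frac{2 \left(-6\right)^{n}}{3} + \frac{2 \cdot 6^{n}}{3}.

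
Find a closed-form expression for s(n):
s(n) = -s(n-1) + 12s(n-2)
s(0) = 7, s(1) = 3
Characteristic equation: x² + x - 12 = 0, which factors as (x - (-4))(x - (3)) = 0.
Roots r₁ = -4, r₂ = 3 (distinct).
General solution: s(n) = A·(-4)^n + B·(3)^n.
From s(0) = 7: A + B = 7.
From s(1) = 3: -4A + 3B = 3.
Solving: A = \frac{18}{7}, B = \frac{31}{7}.
So s(n) = \frac{18 \left(-4\right)^{n}}{7} + \frac{31 \cdot 3^{n}}{7}.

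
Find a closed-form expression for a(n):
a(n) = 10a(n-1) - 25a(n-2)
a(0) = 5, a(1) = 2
Characteristic equation: x² - 10x + 25 = 0, which is (x - (5))².
Repeated root r = 5.
General solution: a(n) = (A + Bn)·(5)^n.
From a(0) = 5: A = 5.
From a(1) = 2: (A + B)·(5) = 2 ⇒ B = - \frac{23}{5}.
So a(n) = \left(5 - \frac{23 n}{5}\right) \cdot (5)^n.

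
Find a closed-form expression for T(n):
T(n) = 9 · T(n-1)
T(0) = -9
Pure geometric recurrence with ratio 9.
By induction T(n) = T(0) · (9)^n = - 9 \cdot 9^{n}.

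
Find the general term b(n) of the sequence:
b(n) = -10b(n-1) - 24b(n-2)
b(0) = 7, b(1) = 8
Characteristic equation: x² + 10x + 24 = 0, which factors as (x - (-6))(x - (-4)) = 0.
Roots r₁ = -6, r₂ = -4 (distinct).
General solution: b(n) = A·(-6)^n + B·(-4)^n.
From b(0) = 7: A + B = 7.
From b(1) = 8: -6A - 4B = 8.
Solving: A = -18, B = 25.
So b(n) = 25 \left(-4\right)^{n} - 18 \left(-6\right)^{n}.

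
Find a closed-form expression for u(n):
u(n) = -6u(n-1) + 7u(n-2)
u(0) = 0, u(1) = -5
Characteristic equation: x² + 6x - 7 = 0, which factors as (x - (1))(x - (-7)) = 0.
Roots r₁ = 1, r₂ = -7 (distinct).
General solution: u(n) = A·(1)^n + B·(-7)^n.
From u(0) = 0: A + B = 0.
From u(1) = -5: A - 7B = -5.
Solving: A = - \frac{5}{8}, B = \frac{5}{8}.
So u(n) = \frac{5 \left(-7\right)^{n}}{8} - \frac{5}{8}.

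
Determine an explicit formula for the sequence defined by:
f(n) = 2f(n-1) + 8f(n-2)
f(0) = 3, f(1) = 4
Characteristic equation: x² - 2x - 8 = 0, which factors as (x - (-2))(x - (4)) = 0.
Roots r₁ = -2, r₂ = 4 (distinct).
General solution: f(n) = A·(-2)^n + B·(4)^n.
From f(0) = 3: A + B = 3.
From f(1) = 4: -2A + 4B = 4.
Solving: A = \frac{4}{3}, B = \frac{5}{3}.
So f(n) = \frac{4 \left(-2\right)^{n}}{3} + \frac{5 \cdot 4^{n}}{3}.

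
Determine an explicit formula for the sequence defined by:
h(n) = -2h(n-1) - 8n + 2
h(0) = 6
First-order linear with linear forcing.
Homogeneous solution: h_h(n) = A·(-2)^n.
Try particular h_p(n) = pn + q. Substituting:
  pn + q = -2(p(n-1) + q) - 8n + 2.
Matching the n-coefficient: p = -2p - 8 ⇒ p = - \frac{8}{3}.
Matching constants: q = 2p - 2q + 2 ⇒ q = - \frac{10}{9}.
General: h(n) = A·(-2)^n - \frac{8 n}{3} - \frac{10}{9}.
Apply h(0) = 6: A - \frac{10}{9} = 6 ⇒ A = \frac{64}{9}.
So h(n) = \frac{64 \left(-2\right)^{n}}{9} - \frac{8 n}{3} - \frac{10}{9}.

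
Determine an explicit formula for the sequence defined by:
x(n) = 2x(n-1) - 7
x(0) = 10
First-order linear non-homogeneous.
Homogeneous solution: x_h(n) = A·(2)^n.
Try constant particular solution x_p = K: K = 2K - 7 ⇒ K = 7.
General: x(n) = A·(2)^n + 7.
Apply x(0) = 10: A + 7 = 10 ⇒ A = 3.
So x(n) = 3 \cdot 2^{n} + 7.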